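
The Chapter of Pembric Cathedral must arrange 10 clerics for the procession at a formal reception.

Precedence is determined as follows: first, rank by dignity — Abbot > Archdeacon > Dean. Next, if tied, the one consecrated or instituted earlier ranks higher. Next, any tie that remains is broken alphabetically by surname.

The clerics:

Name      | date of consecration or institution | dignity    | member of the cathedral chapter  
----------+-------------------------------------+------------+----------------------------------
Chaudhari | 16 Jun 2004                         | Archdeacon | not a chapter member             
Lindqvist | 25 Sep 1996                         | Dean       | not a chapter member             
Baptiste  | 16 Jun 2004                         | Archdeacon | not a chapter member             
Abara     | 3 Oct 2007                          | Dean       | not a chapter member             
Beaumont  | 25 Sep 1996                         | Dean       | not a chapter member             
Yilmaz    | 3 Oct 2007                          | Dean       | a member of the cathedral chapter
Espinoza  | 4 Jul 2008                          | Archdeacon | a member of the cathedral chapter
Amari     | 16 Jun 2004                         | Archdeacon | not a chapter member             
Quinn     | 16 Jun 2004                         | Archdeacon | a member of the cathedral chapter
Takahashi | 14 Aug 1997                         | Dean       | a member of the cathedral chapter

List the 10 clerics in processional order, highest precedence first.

By dignity: Amari, Baptiste, Chaudhari, Quinn and Espinoza (Archdeacon); then Beaumont, Lindqvist, Takahashi, Abara and Yilmaz (Dean).
Among Amari, Baptiste, Chaudhari, Quinn and Espinoza, by date of consecration or institution (earlier first): Amari, Baptiste, Chaudhari and Quinn (16 Jun 2004) before Espinoza (4 Jul 2008).
Among Amari, Baptiste, Chaudhari and Quinn, alphabetically by surname: Amari before Baptiste before Chaudhari before Quinn.
Among Beaumont, Lindqvist, Takahashi, Abara and Yilmaz, by date of consecration or institution (earlier first): Beaumont and Lindqvist (25 Sep 1996) before Takahashi (14 Aug 1997) before Abara and Yilmaz (3 Oct 2007).
Among Beaumont and Lindqvist, alphabetically by surname: Beaumont before Lindqvist.
Among Abara and Yilmaz, alphabetically by surname: Abara before Yilmaz.
Full order: Amari, Baptiste, Chaudhari, Quinn, Espinoza, Beaumont, Lindqvist, Takahashi, Abara, Yilmaz.

Amari, Baptiste, Chaudhari, Quinn, Espinoza, Beaumont, Lindqvist, Takahashi, Abara, Yilmaz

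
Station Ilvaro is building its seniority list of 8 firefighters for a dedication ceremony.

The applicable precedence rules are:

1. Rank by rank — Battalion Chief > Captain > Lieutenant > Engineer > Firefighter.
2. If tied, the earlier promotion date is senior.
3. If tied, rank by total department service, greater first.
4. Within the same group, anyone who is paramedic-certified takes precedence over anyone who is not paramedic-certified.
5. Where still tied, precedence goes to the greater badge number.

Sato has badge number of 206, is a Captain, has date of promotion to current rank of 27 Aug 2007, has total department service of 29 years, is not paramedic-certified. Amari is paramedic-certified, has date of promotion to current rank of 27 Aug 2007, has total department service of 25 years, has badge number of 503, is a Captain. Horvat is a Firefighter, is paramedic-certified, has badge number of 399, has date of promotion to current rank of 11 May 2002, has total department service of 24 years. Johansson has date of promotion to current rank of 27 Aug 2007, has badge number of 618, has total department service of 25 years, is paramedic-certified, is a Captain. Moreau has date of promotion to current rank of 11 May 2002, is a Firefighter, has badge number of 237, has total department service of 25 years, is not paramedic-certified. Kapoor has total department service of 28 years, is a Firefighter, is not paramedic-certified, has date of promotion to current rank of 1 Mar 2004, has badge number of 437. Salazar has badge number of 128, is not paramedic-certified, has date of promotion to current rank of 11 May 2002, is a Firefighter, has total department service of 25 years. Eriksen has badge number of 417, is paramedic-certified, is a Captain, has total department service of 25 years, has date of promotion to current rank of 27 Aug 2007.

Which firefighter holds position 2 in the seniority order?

By rank: Sato, Johansson, Amari and Eriksen (Captain); then Moreau, Salazar, Horvat and Kapoor (Firefighter).
Sato, Johansson, Amari and Eriksen all have date of promotion to current rank 27 Aug 2007, so the next rule applies.
Among Sato, Johansson, Amari and Eriksen, by total department service (higher first): Sato (29 years) before Johansson, Amari and Eriksen (25 years).
Johansson, Amari and Eriksen are each paramedic-certified, so the next rule applies.
Among Johansson, Amari and Eriksen, by badge number (higher first): Johansson (618) before Amari (503) before Eriksen (417).
Among Moreau, Salazar, Horvat and Kapoor, by date of promotion to current rank (earlier first): Moreau, Salazar and Horvat (11 May 2002) before Kapoor (1 Mar 2004).
Among Moreau, Salazar and Horvat, by total department service (higher first): Moreau and Salazar (25 years) before Horvat (24 years).
Moreau and Salazar are each not paramedic-certified, so the next rule applies.
Among Moreau and Salazar, by badge number (higher first): Moreau (237) before Salazar (128).
Order: Sato, Johansson, Amari, Eriksen, Moreau, Salazar, Horvat, Kapoor.

Johansson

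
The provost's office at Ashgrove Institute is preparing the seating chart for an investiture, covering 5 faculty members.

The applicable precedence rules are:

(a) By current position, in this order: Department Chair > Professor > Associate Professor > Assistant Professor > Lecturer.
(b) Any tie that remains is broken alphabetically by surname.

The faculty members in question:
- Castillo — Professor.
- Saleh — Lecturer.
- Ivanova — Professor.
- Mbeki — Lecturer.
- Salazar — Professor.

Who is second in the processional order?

By current position: Castillo, Ivanova and Salazar (Professor); then Mbeki and Saleh (Lecturer).
Among Castillo, Ivanova and Salazar, alphabetically by surname: Castillo before Ivanova before Salazar.
Among Mbeki and Saleh, alphabetically by surname: Mbeki before Saleh.
Order: Castillo, Ivanova, Salazar, Mbeki, Saleh.

Ivanova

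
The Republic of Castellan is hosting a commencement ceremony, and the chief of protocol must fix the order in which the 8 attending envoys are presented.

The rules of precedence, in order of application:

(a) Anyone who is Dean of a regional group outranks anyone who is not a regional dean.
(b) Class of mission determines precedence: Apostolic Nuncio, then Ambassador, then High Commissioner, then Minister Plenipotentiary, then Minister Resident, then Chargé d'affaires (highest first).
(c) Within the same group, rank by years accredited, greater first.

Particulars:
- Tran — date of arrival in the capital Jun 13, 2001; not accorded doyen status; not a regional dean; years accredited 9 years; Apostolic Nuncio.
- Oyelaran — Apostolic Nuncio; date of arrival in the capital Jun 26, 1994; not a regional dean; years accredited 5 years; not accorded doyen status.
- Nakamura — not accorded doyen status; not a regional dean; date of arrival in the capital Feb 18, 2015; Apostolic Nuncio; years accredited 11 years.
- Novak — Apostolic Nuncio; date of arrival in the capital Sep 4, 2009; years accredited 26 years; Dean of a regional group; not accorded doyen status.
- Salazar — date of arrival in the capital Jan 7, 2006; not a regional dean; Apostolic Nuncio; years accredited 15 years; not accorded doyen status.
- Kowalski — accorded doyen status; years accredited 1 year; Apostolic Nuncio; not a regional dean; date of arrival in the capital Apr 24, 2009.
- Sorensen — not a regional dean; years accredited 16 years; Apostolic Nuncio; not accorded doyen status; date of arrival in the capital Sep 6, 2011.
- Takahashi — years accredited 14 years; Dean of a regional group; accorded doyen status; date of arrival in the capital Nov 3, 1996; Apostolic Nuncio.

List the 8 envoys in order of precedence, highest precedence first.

By the first rule: Novak and Takahashi (both Dean of a regional group); then Sorensen, Salazar, Nakamura, Tran, Oyelaran and Kowalski (each not a regional dean).
Novak and Takahashi are each Apostolic Nuncio, so the next rule applies.
Among Novak and Takahashi, by years accredited (higher first): Novak (26 years) before Takahashi (14 years).
Sorensen, Salazar, Nakamura, Tran, Oyelaran and Kowalski are each Apostolic Nuncio, so the next rule applies.
Among Sorensen, Salazar, Nakamura, Tran, Oyelaran and Kowalski, by years accredited (higher first): Sorensen (16 years) before Salazar (15 years) before Nakamura (11 years) before Tran (9 years) before Oyelaran (5 years) before Kowalski (1 year).
Full order: Novak, Takahashi, Sorensen, Salazar, Nakamura, Tran, Oyelaran, Kowalski.

Novak, Takahashi, Sorensen, Salazar, Nakamura, Tran, Oyelaran, Kowalski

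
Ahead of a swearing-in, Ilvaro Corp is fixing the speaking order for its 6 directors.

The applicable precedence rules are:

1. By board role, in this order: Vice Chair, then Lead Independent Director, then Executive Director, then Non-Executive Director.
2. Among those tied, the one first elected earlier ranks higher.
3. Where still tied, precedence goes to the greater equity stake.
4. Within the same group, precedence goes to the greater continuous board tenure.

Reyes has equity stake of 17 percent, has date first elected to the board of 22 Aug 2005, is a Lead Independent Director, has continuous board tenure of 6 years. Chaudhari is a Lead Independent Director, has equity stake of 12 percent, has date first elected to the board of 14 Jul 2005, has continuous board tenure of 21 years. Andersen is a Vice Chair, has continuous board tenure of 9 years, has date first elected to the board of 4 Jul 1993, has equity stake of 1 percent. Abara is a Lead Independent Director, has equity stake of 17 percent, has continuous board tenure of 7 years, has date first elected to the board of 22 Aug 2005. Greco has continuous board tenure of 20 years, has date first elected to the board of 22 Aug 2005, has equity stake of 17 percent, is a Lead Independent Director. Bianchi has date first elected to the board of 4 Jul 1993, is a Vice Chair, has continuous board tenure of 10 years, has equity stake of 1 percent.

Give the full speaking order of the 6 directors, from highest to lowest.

Bianchi, Andersen, Chaudhari, Greco, Abara, Reyes

By board role: Bianchi and Andersen (Vice Chair); then Chaudhari, Greco, Abara and Reyes (Lead Independent Director).
Bianchi and Andersen both have date first elected to the board 4 Jul 1993, so the next rule applies.
Bianchi and Andersen both have equity stake 1 percent, so the next rule applies.
Among Bianchi and Andersen, by continuous board tenure (higher first): Bianchi (10 years) before Andersen (9 years).
Among Chaudhari, Greco, Abara and Reyes, by date first elected to the board (earlier first): Chaudhari (14 Jul 2005) before Greco, Abara and Reyes (22 Aug 2005).
Greco, Abara and Reyes all have equity stake 17 percent, so the next rule applies.
Among Greco, Abara and Reyes, by continuous board tenure (higher first): Greco (20 years) before Abara (7 years) before Reyes (6 years).
Full order: Bianchi, Andersen, Chaudhari, Greco, Abara, Reyes.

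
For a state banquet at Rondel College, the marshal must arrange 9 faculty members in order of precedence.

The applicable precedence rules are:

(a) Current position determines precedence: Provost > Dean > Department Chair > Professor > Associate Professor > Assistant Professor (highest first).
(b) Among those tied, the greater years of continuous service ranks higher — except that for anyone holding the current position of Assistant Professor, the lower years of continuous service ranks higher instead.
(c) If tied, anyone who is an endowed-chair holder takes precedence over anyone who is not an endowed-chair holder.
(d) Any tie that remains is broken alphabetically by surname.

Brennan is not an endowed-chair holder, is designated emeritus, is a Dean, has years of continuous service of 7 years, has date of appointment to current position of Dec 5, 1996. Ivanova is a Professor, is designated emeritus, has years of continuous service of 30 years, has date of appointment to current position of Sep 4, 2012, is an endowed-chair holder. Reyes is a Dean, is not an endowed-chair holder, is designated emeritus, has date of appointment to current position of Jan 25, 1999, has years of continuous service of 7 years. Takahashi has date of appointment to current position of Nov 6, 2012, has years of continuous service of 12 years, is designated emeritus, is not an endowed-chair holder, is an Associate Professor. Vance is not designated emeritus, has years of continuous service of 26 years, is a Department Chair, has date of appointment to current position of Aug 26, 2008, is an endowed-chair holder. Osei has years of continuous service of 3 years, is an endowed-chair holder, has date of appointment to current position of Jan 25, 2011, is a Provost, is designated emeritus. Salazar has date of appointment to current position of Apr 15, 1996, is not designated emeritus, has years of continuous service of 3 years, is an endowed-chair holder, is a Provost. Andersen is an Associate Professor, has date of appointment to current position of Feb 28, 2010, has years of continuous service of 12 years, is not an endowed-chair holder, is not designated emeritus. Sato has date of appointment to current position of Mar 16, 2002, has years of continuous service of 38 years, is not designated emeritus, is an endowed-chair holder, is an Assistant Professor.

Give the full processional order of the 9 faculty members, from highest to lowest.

Osei, Salazar, Brennan, Reyes, Vance, Ivanova, Andersen, Takahashi, Sato

By current position: Osei and Salazar (Provost); then Brennan and Reyes (Dean); then Vance (Department Chair); then Ivanova (Professor); then Andersen and Takahashi (Associate Professor); then Sato (Assistant Professor).
Osei and Salazar both have years of continuous service 3 years, so the next rule applies.
Osei and Salazar are each an endowed-chair holder, so the next rule applies.
Among Osei and Salazar, alphabetically by surname: Osei before Salazar.
Brennan and Reyes both have years of continuous service 7 years, so the next rule applies.
Brennan and Reyes are each not an endowed-chair holder, so the next rule applies.
Among Brennan and Reyes, alphabetically by surname: Brennan before Reyes.
Andersen and Takahashi both have years of continuous service 12 years, so the next rule applies.
Andersen and Takahashi are each not an endowed-chair holder, so the next rule applies.
Among Andersen and Takahashi, alphabetically by surname: Andersen before Takahashi.
Full order: Osei, Salazar, Brennan, Reyes, Vance, Ivanova, Andersen, Takahashi, Sato.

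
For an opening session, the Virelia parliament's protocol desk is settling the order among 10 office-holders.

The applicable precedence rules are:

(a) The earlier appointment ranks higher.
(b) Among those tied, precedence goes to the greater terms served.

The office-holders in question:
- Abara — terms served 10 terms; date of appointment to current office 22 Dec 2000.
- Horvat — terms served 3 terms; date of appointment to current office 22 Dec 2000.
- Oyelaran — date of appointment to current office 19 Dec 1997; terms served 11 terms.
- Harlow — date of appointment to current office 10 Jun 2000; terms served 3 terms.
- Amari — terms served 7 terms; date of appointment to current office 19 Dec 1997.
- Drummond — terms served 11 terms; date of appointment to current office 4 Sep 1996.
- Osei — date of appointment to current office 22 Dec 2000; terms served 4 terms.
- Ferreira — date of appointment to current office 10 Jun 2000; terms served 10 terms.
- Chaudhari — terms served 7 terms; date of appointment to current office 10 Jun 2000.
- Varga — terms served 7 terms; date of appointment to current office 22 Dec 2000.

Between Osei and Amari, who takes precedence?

By date of appointment to current office (earlier first): Drummond (4 Sep 1996); then Oyelaran and Amari (both 19 Dec 1997); then Ferreira, Chaudhari and Harlow (each 10 Jun 2000); then Abara, Varga, Osei and Horvat (each 22 Dec 2000).
Among Oyelaran and Amari, by terms served (higher first): Oyelaran (11 terms) before Amari (7 terms).
Among Ferreira, Chaudhari and Harlow, by terms served (higher first): Ferreira (10 terms) before Chaudhari (7 terms) before Harlow (3 terms).
Among Abara, Varga, Osei and Horvat, by terms served (higher first): Abara (10 terms) before Varga (7 terms) before Osei (4 terms) before Horvat (3 terms).
So Amari takes precedence.

Amari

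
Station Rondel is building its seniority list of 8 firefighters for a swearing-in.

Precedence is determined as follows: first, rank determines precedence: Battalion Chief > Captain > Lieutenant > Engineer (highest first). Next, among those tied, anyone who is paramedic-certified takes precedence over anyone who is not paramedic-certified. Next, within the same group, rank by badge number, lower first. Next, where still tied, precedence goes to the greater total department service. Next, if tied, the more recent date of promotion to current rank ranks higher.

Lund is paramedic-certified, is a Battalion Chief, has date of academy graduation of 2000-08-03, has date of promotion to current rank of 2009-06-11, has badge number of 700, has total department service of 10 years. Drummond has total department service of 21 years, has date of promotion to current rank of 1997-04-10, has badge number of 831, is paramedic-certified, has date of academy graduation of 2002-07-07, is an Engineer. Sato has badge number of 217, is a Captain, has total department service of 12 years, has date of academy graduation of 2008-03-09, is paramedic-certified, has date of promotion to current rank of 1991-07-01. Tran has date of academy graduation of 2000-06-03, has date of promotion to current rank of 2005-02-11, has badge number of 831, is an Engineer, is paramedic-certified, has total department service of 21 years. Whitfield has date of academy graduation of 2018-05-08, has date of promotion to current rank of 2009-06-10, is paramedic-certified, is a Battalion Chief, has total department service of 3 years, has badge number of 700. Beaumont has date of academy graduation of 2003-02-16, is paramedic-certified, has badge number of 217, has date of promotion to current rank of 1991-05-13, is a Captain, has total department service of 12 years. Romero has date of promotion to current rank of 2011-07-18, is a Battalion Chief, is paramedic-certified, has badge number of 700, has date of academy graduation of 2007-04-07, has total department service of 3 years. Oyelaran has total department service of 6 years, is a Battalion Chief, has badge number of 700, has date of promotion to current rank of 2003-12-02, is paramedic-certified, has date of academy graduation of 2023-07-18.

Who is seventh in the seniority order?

Tran

By rank: Lund, Oyelaran, Romero and Whitfield (Battalion Chief); then Sato and Beaumont (Captain); then Tran and Drummond (Engineer).
Lund, Oyelaran, Romero and Whitfield are each paramedic-certified, so the next rule applies.
Lund, Oyelaran, Romero and Whitfield all have badge number 700, so the next rule applies.
Among Lund, Oyelaran, Romero and Whitfield, by total department service (higher first): Lund (10 years) before Oyelaran (6 years) before Romero and Whitfield (3 years).
Among Romero and Whitfield, by date of promotion to current rank (later first): Romero (2011-07-18) before Whitfield (2009-06-10).
Sato and Beaumont are each paramedic-certified, so the next rule applies.
Sato and Beaumont both have badge number 217, so the next rule applies.
Sato and Beaumont both have total department service 12 years, so the next rule applies.
Among Sato and Beaumont, by date of promotion to current rank (later first): Sato (1991-07-01) before Beaumont (1991-05-13).
Tran and Drummond are each paramedic-certified, so the next rule applies.
Tran and Drummond both have badge number 831, so the next rule applies.
Tran and Drummond both have total department service 21 years, so the next rule applies.
Among Tran and Drummond, by date of promotion to current rank (later first): Tran (2005-02-11) before Drummond (1997-04-10).
Order: Lund, Oyelaran, Romero, Whitfield, Sato, Beaumont, Tran, Drummond.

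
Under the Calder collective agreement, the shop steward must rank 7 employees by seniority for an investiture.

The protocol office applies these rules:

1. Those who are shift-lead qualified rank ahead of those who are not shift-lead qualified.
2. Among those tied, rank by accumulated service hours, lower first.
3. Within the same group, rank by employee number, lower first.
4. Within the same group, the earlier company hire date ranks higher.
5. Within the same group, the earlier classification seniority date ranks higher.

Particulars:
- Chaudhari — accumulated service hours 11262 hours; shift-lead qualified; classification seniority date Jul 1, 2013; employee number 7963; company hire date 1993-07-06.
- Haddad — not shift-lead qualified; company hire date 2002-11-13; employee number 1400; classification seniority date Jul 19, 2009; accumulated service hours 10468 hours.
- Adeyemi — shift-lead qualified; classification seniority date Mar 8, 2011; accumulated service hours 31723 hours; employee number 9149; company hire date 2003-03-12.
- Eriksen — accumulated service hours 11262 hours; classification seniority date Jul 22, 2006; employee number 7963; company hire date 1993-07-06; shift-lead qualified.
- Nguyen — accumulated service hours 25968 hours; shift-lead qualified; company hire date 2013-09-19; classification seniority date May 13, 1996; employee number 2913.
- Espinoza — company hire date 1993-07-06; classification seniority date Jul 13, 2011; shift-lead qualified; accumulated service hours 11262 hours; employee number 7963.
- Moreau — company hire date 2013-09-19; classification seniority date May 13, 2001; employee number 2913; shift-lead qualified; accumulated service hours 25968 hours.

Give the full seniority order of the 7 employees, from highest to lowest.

Eriksen, Espinoza, Chaudhari, Nguyen, Moreau, Adeyemi, Haddad

By the first rule: Eriksen, Espinoza, Chaudhari, Nguyen, Moreau and Adeyemi (each shift-lead qualified); then Haddad (not shift-lead qualified).
Among Eriksen, Espinoza, Chaudhari, Nguyen, Moreau and Adeyemi, by accumulated service hours (lower first): Eriksen, Espinoza and Chaudhari (11262 hours) before Nguyen and Moreau (25968 hours) before Adeyemi (31723 hours).
Eriksen, Espinoza and Chaudhari all have employee number 7963, so the next rule applies.
Eriksen, Espinoza and Chaudhari all have company hire date 1993-07-06, so the next rule applies.
Among Eriksen, Espinoza and Chaudhari, by classification seniority date (earlier first): Eriksen (Jul 22, 2006) before Espinoza (Jul 13, 2011) before Chaudhari (Jul 1, 2013).
Nguyen and Moreau both have employee number 2913, so the next rule applies.
Nguyen and Moreau both have company hire date 2013-09-19, so the next rule applies.
Among Nguyen and Moreau, by classification seniority date (earlier first): Nguyen (May 13, 1996) before Moreau (May 13, 2001).
Full order: Eriksen, Espinoza, Chaudhari, Nguyen, Moreau, Adeyemi, Haddad.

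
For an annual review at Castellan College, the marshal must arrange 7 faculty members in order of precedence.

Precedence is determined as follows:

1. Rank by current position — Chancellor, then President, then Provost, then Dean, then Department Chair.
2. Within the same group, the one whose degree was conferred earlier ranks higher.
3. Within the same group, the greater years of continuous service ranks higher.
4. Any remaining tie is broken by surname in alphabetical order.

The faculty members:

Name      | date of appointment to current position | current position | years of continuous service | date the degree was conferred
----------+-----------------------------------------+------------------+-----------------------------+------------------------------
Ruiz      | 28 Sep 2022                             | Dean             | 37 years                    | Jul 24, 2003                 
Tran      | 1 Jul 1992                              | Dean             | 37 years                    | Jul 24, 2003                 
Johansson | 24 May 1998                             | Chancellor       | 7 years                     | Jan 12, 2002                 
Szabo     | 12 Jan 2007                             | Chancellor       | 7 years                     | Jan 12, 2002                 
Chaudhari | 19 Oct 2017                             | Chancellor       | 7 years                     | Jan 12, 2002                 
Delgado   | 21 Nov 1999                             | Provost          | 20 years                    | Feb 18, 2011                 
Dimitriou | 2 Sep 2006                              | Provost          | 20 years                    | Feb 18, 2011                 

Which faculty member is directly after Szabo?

By current position: Chaudhari, Johansson and Szabo (Chancellor); then Delgado and Dimitriou (Provost); then Ruiz and Tran (Dean).
Chaudhari, Johansson and Szabo all have date the degree was conferred Jan 12, 2002, so the next rule applies.
Chaudhari, Johansson and Szabo all have years of continuous service 7 years, so the next rule applies.
Among Chaudhari, Johansson and Szabo, alphabetically by surname: Chaudhari before Johansson before Szabo.
Delgado and Dimitriou both have date the degree was conferred Feb 18, 2011, so the next rule applies.
Delgado and Dimitriou both have years of continuous service 20 years, so the next rule applies.
Among Delgado and Dimitriou, alphabetically by surname: Delgado before Dimitriou.
Ruiz and Tran both have date the degree was conferred Jul 24, 2003, so the next rule applies.
Ruiz and Tran both have years of continuous service 37 years, so the next rule applies.
Among Ruiz and Tran, alphabetically by surname: Ruiz before Tran.
Order: Chaudhari, Johansson, Szabo, Delgado, Dimitriou, Ruiz, Tran.

Delgado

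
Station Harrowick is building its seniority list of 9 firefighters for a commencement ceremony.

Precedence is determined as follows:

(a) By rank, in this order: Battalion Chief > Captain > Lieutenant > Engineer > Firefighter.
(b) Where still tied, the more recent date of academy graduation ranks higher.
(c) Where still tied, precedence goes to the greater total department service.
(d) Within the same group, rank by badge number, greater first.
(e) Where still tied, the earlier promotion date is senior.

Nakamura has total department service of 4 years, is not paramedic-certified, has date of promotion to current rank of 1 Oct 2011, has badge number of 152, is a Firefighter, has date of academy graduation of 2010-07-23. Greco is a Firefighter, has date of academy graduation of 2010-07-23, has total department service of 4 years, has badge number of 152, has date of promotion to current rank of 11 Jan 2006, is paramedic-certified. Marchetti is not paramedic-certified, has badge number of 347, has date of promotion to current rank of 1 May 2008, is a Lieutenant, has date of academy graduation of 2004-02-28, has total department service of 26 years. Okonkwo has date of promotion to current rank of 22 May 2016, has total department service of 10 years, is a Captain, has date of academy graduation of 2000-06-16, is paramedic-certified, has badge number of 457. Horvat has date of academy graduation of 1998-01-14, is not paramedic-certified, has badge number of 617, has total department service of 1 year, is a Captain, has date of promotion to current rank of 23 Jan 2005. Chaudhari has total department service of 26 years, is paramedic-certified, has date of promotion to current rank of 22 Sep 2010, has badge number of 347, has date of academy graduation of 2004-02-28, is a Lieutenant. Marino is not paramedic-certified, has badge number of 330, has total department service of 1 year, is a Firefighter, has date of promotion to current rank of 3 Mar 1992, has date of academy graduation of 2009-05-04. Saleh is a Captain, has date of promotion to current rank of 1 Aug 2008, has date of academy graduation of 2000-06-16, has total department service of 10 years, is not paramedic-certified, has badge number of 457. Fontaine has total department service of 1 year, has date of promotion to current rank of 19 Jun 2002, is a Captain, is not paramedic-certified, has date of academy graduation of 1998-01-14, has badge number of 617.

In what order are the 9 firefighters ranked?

Saleh, Okonkwo, Fontaine, Horvat, Marchetti, Chaudhari, Greco, Nakamura, Marino

By rank: Saleh, Okonkwo, Fontaine and Horvat (Captain); then Marchetti and Chaudhari (Lieutenant); then Greco, Nakamura and Marino (Firefighter).
Among Saleh, Okonkwo, Fontaine and Horvat, by date of academy graduation (later first): Saleh and Okonkwo (2000-06-16) before Fontaine and Horvat (1998-01-14).
Saleh and Okonkwo both have total department service 10 years, so the next rule applies.
Saleh and Okonkwo both have badge number 457, so the next rule applies.
Among Saleh and Okonkwo, by date of promotion to current rank (earlier first): Saleh (1 Aug 2008) before Okonkwo (22 May 2016).
Fontaine and Horvat both have total department service 1 year, so the next rule applies.
Fontaine and Horvat both have badge number 617, so the next rule applies.
Among Fontaine and Horvat, by date of promotion to current rank (earlier first): Fontaine (19 Jun 2002) before Horvat (23 Jan 2005).
Marchetti and Chaudhari both have date of academy graduation 2004-02-28, so the next rule applies.
Marchetti and Chaudhari both have total department service 26 years, so the next rule applies.
Marchetti and Chaudhari both have badge number 347, so the next rule applies.
Among Marchetti and Chaudhari, by date of promotion to current rank (earlier first): Marchetti (1 May 2008) before Chaudhari (22 Sep 2010).
Among Greco, Nakamura and Marino, by date of academy graduation (later first): Greco and Nakamura (2010-07-23) before Marino (2009-05-04).
Greco and Nakamura both have total department service 4 years, so the next rule applies.
Greco and Nakamura both have badge number 152, so the next rule applies.
Among Greco and Nakamura, by date of promotion to current rank (earlier first): Greco (11 Jan 2006) before Nakamura (1 Oct 2011).
Full order: Saleh, Okonkwo, Fontaine, Horvat, Marchetti, Chaudhari, Greco, Nakamura, Marino.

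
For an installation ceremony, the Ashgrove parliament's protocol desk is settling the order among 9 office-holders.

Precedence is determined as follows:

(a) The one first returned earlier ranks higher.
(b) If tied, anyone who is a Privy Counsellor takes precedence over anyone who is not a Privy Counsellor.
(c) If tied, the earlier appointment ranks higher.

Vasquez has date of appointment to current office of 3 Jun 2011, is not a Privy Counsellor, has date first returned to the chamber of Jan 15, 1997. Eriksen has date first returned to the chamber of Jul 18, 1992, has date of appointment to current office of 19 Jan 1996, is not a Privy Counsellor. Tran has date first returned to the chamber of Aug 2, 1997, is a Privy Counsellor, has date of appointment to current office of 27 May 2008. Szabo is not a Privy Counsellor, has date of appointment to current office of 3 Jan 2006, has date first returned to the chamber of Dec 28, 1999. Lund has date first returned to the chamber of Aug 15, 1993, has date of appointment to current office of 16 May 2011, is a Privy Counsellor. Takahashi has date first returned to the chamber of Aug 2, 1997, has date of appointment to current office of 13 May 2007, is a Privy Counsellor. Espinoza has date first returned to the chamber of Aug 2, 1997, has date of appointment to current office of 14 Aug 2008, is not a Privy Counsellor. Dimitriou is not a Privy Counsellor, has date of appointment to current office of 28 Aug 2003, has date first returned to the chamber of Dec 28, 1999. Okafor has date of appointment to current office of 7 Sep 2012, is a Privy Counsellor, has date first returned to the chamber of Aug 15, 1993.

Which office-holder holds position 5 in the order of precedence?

By date first returned to the chamber (earlier first): Eriksen (Jul 18, 1992); then Lund and Okafor (both Aug 15, 1993); then Vasquez (Jan 15, 1997); then Takahashi, Tran and Espinoza (each Aug 2, 1997); then Dimitriou and Szabo (both Dec 28, 1999).
Lund and Okafor are each a Privy Counsellor, so the next rule applies.
Among Lund and Okafor, by date of appointment to current office (earlier first): Lund (16 May 2011) before Okafor (7 Sep 2012).
Among Takahashi, Tran and Espinoza, a Privy Counsellor before not a Privy Counsellor: Takahashi and Tran (a Privy Counsellor) before Espinoza (not a Privy Counsellor).
Among Takahashi and Tran, by date of appointment to current office (earlier first): Takahashi (13 May 2007) before Tran (27 May 2008).
Dimitriou and Szabo are each not a Privy Counsellor, so the next rule applies.
Among Dimitriou and Szabo, by date of appointment to current office (earlier first): Dimitriou (28 Aug 2003) before Szabo (3 Jan 2006).
Order: Eriksen, Lund, Okafor, Vasquez, Takahashi, Tran, Espinoza, Dimitriou, Szabo.

Takahashi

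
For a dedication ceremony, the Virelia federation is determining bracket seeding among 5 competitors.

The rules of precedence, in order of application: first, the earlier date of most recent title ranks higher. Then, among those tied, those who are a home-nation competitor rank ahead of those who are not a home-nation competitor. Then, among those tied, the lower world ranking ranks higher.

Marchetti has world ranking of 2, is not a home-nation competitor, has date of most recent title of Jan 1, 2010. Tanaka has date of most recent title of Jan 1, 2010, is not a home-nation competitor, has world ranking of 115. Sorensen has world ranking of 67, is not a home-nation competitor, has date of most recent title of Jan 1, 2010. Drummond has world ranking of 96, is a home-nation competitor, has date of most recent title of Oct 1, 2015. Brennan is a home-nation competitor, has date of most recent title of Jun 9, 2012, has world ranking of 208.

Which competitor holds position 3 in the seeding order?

By date of most recent title (earlier first): Marchetti, Sorensen and Tanaka (each Jan 1, 2010); then Brennan (Jun 9, 2012); then Drummond (Oct 1, 2015).
Marchetti, Sorensen and Tanaka are each not a home-nation competitor, so the next rule applies.
Among Marchetti, Sorensen and Tanaka, by world ranking (lower first): Marchetti (2) before Sorensen (67) before Tanaka (115).
Order: Marchetti, Sorensen, Tanaka, Brennan, Drummond.

Tanaka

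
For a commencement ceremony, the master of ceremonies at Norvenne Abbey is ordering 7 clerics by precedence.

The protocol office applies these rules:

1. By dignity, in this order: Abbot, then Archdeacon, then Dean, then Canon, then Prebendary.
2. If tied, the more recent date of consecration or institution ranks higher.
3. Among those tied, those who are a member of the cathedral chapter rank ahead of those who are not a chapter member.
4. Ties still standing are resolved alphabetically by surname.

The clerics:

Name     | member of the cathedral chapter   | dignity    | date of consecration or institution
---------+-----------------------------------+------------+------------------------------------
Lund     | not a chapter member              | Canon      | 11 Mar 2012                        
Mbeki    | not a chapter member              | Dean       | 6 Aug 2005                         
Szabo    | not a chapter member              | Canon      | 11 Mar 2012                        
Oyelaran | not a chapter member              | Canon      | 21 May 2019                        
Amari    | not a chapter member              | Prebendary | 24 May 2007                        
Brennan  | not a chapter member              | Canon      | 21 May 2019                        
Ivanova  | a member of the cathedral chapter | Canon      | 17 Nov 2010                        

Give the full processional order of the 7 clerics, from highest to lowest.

Mbeki, Brennan, Oyelaran, Lund, Szabo, Ivanova, Amari

By dignity: Mbeki (Dean); then Brennan, Oyelaran, Lund, Szabo and Ivanova (Canon); then Amari (Prebendary).
Among Brennan, Oyelaran, Lund, Szabo and Ivanova, by date of consecration or institution (later first): Brennan and Oyelaran (21 May 2019) before Lund and Szabo (11 Mar 2012) before Ivanova (17 Nov 2010).
Brennan and Oyelaran are each not a chapter member, so the next rule applies.
Among Brennan and Oyelaran, alphabetically by surname: Brennan before Oyelaran.
Lund and Szabo are each not a chapter member, so the next rule applies.
Among Lund and Szabo, alphabetically by surname: Lund before Szabo.
Full order: Mbeki, Brennan, Oyelaran, Lund, Szabo, Ivanova, Amari.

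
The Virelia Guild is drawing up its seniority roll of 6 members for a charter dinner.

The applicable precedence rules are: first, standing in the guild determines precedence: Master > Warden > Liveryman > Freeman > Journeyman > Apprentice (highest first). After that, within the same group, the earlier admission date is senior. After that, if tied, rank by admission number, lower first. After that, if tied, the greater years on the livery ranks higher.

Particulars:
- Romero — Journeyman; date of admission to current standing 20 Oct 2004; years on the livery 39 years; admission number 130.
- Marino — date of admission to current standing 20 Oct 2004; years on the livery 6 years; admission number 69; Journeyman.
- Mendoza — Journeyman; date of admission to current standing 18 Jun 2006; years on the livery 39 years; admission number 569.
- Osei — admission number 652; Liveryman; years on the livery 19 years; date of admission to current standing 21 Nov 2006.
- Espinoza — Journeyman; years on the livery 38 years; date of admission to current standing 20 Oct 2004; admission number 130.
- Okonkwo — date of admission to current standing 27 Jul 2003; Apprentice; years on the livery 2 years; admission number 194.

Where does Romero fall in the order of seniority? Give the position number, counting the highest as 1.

By standing in the guild: Osei (Liveryman); then Marino, Romero, Espinoza and Mendoza (Journeyman); then Okonkwo (Apprentice).
Among Marino, Romero, Espinoza and Mendoza, by date of admission to current standing (earlier first): Marino, Romero and Espinoza (20 Oct 2004) before Mendoza (18 Jun 2006).
Among Marino, Romero and Espinoza, by admission number (lower first): Marino (69) before Romero and Espinoza (130).
Among Romero and Espinoza, by years on the livery (higher first): Romero (39 years) before Espinoza (38 years).
Order: Osei, Marino, Romero, Espinoza, Mendoza, Okonkwo. So position 3.

3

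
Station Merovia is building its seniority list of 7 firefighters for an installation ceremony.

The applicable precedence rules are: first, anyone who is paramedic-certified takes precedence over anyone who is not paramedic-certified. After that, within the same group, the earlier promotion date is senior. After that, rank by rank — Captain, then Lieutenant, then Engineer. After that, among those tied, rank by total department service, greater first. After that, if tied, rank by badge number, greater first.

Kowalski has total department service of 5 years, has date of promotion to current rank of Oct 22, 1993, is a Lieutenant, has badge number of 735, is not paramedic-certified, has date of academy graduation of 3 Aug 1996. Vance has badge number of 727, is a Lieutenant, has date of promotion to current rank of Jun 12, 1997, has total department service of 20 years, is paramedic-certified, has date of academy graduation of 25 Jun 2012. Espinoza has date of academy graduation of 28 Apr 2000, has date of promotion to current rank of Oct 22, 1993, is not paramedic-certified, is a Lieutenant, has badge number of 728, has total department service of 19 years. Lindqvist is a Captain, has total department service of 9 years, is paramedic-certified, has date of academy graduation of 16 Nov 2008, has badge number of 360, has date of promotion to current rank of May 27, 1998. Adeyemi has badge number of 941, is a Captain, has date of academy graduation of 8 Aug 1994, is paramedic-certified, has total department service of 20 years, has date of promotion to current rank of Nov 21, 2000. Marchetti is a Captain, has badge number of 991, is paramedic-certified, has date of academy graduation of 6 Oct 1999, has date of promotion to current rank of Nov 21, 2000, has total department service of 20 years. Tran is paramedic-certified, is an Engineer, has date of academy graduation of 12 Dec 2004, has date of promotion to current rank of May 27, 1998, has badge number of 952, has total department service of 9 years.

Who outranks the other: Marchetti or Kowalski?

By the first rule: Vance, Lindqvist, Tran, Marchetti and Adeyemi (each paramedic-certified); then Espinoza and Kowalski (both not paramedic-certified).
Among Vance, Lindqvist, Tran, Marchetti and Adeyemi, by date of promotion to current rank (earlier first): Vance (Jun 12, 1997) before Lindqvist and Tran (May 27, 1998) before Marchetti and Adeyemi (Nov 21, 2000).
Among Lindqvist and Tran, by rank: Lindqvist (Captain) before Tran (Engineer).
Marchetti and Adeyemi are each Captain, so the next rule applies.
Marchetti and Adeyemi both have total department service 20 years, so the next rule applies.
Among Marchetti and Adeyemi, by badge number (higher first): Marchetti (991) before Adeyemi (941).
Espinoza and Kowalski both have date of promotion to current rank Oct 22, 1993, so the next rule applies.
Espinoza and Kowalski are each Lieutenant, so the next rule applies.
Among Espinoza and Kowalski, by total department service (higher first): Espinoza (19 years) before Kowalski (5 years).
So Marchetti takes precedence.

Marchetti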